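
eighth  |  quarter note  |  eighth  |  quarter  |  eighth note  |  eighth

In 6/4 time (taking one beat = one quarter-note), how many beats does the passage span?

4

One quarter-note beat = 2 eighth notes.
Convert each value to eighth notes: eighth = 1; quarter note = 2; eighth = 1; quarter = 2; eighth note = 1; eighth = 1.
Total: 1 + 2 + 1 + 2 + 1 + 1 = 8.
8 ÷ 2 = 4 beats.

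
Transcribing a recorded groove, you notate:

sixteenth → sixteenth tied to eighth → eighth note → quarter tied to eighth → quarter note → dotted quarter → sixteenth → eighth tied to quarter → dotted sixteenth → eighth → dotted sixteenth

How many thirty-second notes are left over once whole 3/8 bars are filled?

8

One bar of 3/8 = 12 thirty-second notes.
Working in thirty-second notes: sixteenth = 2; sixteenth tied to eighth (sixteenth + eighth) = 6; eighth note = 4; quarter tied to eighth (quarter + eighth) = 12; quarter note = 8; dotted quarter = 12; sixteenth = 2; eighth tied to quarter (eighth + quarter) = 12; dotted sixteenth = 3; eighth = 4; dotted sixteenth = 3.
Adding: 2 + 6 + 4 + 12 + 8 + 12 + 2 + 12 + 3 + 4 + 3 = 68.
68 ÷ 12 = 5 complete bars with 8 thirty-second notes remaining.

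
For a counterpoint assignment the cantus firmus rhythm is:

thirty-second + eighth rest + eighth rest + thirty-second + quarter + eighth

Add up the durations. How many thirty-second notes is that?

22

In thirty-second notes: thirty-second = 1; eighth rest = 4; eighth rest = 4; thirty-second = 1; quarter = 8; eighth = 4.
Sum: 1 + 4 + 4 + 1 + 8 + 4 = 22 thirty-second notes.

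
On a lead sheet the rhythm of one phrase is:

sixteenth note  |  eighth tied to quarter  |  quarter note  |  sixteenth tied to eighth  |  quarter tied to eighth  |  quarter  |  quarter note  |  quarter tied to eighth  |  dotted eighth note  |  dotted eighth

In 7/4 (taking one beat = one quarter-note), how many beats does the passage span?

10

One quarter-note beat = 4 sixteenth notes.
Each duration in sixteenth notes: sixteenth note = 1; eighth tied to quarter (eighth + quarter) = 6; quarter note = 4; sixteenth tied to eighth (sixteenth + eighth) = 3; quarter tied to eighth (quarter + eighth) = 6; quarter = 4; quarter note = 4; quarter tied to eighth (quarter + eighth) = 6; dotted eighth note = 3; dotted eighth = 3.
Altogether 1 + 6 + 4 + 3 + 6 + 4 + 4 + 6 + 3 + 3 = 40.
40 ÷ 4 = 10 beats.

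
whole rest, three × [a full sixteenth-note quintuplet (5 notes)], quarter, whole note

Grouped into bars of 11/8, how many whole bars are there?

2

One bar of 11/8 = 11 eighth notes.
Convert each value to eighth notes: whole rest = 8; a full sixteenth-note quintuplet (5 notes) (five quintuplet sixteenths span one quarter) = 2; a full sixteenth-note quintuplet (5 notes) (five quintuplet sixteenths span one quarter) = 2; a full sixteenth-note quintuplet (5 notes) (five quintuplet sixteenths span one quarter) = 2; quarter = 2; whole note = 8.
Total: 8 + 2 + 2 + 2 + 2 + 8 = 24.
24 ÷ 11 = 2 complete bars with 2 left over.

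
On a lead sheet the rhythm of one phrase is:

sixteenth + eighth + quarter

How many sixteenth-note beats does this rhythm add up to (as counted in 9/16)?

7

One sixteenth-note beat = 2 thirty-second notes.
Working in thirty-second notes: sixteenth = 2; eighth = 4; quarter = 8.
Sum: 2 + 4 + 8 = 14.
14 ÷ 2 = 7 beats.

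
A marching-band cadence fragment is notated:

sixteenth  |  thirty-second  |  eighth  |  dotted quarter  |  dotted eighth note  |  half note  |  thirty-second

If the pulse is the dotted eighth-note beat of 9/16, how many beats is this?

One dotted eighth-note beat = 6 thirty-second notes.
Express everything in thirty-second notes: sixteenth = 2; thirty-second = 1; eighth = 4; dotted quarter = 12; dotted eighth note = 6; half note = 16; thirty-second = 1.
Sum: 2 + 1 + 4 + 12 + 6 + 16 + 1 = 42.
42 ÷ 6 = 7 beats.

7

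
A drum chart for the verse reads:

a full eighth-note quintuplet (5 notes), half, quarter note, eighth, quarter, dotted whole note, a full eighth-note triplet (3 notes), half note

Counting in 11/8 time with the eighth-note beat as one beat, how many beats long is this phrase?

31

One eighth-note beat = 2 sixteenth notes.
Working in sixteenth notes: a full eighth-note quintuplet (5 notes) (five quintuplet eighths span one half) = 8; half = 8; quarter note = 4; eighth = 2; quarter = 4; dotted whole note = 24; a full eighth-note triplet (3 notes) (three triplet eighths span one quarter) = 4; half note = 8.
Altogether 8 + 8 + 4 + 2 + 4 + 24 + 4 + 8 = 62.
62 ÷ 2 = 31 beats.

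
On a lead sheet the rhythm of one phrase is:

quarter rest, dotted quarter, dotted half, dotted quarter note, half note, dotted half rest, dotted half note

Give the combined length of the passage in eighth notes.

30

Convert each value to eighth notes: quarter rest = 2; dotted quarter = 3; dotted half = 6; dotted quarter note = 3; half note = 4; dotted half rest = 6; dotted half note = 6.
Sum: 2 + 3 + 6 + 3 + 4 + 6 + 6 = 30 eighth notes.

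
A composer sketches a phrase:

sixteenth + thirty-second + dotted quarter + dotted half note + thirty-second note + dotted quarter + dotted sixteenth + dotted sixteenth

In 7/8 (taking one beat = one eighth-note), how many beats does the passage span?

One eighth-note beat = 4 thirty-second notes.
Convert each value to thirty-second notes: sixteenth = 2; thirty-second = 1; dotted quarter = 12; dotted half note = 24; thirty-second note = 1; dotted quarter = 12; dotted sixteenth = 3; dotted sixteenth = 3.
Total: 2 + 1 + 12 + 24 + 1 + 12 + 3 + 3 = 58.
58 ÷ 4 = 14.5 beats.

14.5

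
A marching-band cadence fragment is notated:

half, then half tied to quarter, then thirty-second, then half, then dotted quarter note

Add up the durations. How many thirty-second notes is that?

Working in thirty-second notes: half = 16; half tied to quarter (half + quarter) = 24; thirty-second = 1; half = 16; dotted quarter note = 12.
Sum: 16 + 24 + 1 + 16 + 12 = 69 thirty-second notes.

69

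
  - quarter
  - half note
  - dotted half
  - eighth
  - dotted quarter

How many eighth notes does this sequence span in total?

Working in eighth notes: quarter = 2; half note = 4; dotted half = 6; eighth = 1; dotted quarter = 3.
Total: 2 + 4 + 6 + 1 + 3 = 16 eighth notes.

16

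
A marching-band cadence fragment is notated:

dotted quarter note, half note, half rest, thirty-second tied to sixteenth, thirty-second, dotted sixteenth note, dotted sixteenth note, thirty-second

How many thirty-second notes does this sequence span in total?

55

Convert each value to thirty-second notes: dotted quarter note = 12; half note = 16; half rest = 16; thirty-second tied to sixteenth (thirty-second + sixteenth) = 3; thirty-second = 1; dotted sixteenth note = 3; dotted sixteenth note = 3; thirty-second = 1.
Total: 12 + 16 + 16 + 3 + 1 + 3 + 3 + 1 = 55 thirty-second notes.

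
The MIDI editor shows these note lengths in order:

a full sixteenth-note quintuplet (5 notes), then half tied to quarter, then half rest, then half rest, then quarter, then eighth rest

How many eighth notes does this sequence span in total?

19

In eighth notes: a full sixteenth-note quintuplet (5 notes) (five quintuplet sixteenths span one quarter) = 2; half tied to quarter (half + quarter) = 6; half rest = 4; half rest = 4; quarter = 2; eighth rest = 1.
Adding: 2 + 6 + 4 + 4 + 2 + 1 = 19 eighth notes.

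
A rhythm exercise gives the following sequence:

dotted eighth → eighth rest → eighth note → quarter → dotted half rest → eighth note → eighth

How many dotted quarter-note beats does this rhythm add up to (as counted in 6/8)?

4.5

One dotted quarter-note beat = 6 sixteenth notes.
Each duration in sixteenth notes: dotted eighth = 3; eighth rest = 2; eighth note = 2; quarter = 4; dotted half rest = 12; eighth note = 2; eighth = 2.
Adding: 3 + 2 + 2 + 4 + 12 + 2 + 2 = 27.
27 ÷ 6 = 4.5 beats.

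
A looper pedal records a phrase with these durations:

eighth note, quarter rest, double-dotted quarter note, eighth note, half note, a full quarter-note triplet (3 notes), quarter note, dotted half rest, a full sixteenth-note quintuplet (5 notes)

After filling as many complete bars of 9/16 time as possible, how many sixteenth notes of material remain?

One bar of 9/16 = 9 sixteenth notes.
Working in sixteenth notes: eighth note = 2; quarter rest = 4; double-dotted quarter note = 7; eighth note = 2; half note = 8; a full quarter-note triplet (3 notes) (three triplet quarters span one half) = 8; quarter note = 4; dotted half rest = 12; a full sixteenth-note quintuplet (5 notes) (five quintuplet sixteenths span one quarter) = 4.
Sum: 2 + 4 + 7 + 2 + 8 + 8 + 4 + 12 + 4 = 51.
51 ÷ 9 = 5 complete bars with 6 sixteenth notes remaining.

6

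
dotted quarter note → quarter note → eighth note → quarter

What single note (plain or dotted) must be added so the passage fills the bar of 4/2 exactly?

whole note

The bar of 4/2 = 16 eighth notes.
Each duration in eighth notes: dotted quarter note = 3; quarter note = 2; eighth note = 1; quarter = 2.
Adding: 3 + 2 + 1 + 2 = 8.
Remaining: 16 − 8 = 8 eighth notes, which is a whole note.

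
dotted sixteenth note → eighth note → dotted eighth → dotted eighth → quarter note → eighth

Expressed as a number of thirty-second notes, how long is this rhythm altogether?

Each duration in thirty-second notes: dotted sixteenth note = 3; eighth note = 4; dotted eighth = 6; dotted eighth = 6; quarter note = 8; eighth = 4.
Sum: 3 + 4 + 6 + 6 + 8 + 4 = 31 thirty-second notes.

31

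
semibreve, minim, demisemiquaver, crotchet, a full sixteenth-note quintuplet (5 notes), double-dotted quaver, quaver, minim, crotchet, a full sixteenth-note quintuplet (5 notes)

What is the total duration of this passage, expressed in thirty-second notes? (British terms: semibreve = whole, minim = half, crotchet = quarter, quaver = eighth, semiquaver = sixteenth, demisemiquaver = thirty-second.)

108

Express everything in thirty-second notes: semibreve = 32; minim = 16; demisemiquaver = 1; crotchet = 8; a full sixteenth-note quintuplet (5 notes) (five quintuplet sixteenths span one quarter) = 8; double-dotted quaver = 7; quaver = 4; minim = 16; crotchet = 8; a full sixteenth-note quintuplet (5 notes) (five quintuplet sixteenths span one quarter) = 8.
Sum: 32 + 16 + 1 + 8 + 8 + 7 + 4 + 16 + 8 + 8 = 108 thirty-second notes.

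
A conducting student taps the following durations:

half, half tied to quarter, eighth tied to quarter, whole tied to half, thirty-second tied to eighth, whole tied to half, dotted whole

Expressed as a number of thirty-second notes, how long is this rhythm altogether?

201

Express everything in thirty-second notes: half = 16; half tied to quarter (half + quarter) = 24; eighth tied to quarter (eighth + quarter) = 12; whole tied to half (whole + half) = 48; thirty-second tied to eighth (thirty-second + eighth) = 5; whole tied to half (whole + half) = 48; dotted whole = 48.
Sum: 16 + 24 + 12 + 48 + 5 + 48 + 48 = 201 thirty-second notes.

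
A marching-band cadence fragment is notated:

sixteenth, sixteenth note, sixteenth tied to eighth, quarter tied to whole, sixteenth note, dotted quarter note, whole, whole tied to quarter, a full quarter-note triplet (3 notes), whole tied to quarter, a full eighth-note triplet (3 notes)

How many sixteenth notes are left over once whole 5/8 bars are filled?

0

One bar of 5/8 = 10 sixteenth notes.
Convert each value to sixteenth notes: sixteenth = 1; sixteenth note = 1; sixteenth tied to eighth (sixteenth + eighth) = 3; quarter tied to whole (quarter + whole) = 20; sixteenth note = 1; dotted quarter note = 6; whole = 16; whole tied to quarter (whole + quarter) = 20; a full quarter-note triplet (3 notes) (three triplet quarters span one half) = 8; whole tied to quarter (whole + quarter) = 20; a full eighth-note triplet (3 notes) (three triplet eighths span one quarter) = 4.
Altogether 1 + 1 + 3 + 20 + 1 + 6 + 16 + 20 + 8 + 20 + 4 = 100.
100 ÷ 10 = 10 complete bars with 0 sixteenth notes remaining.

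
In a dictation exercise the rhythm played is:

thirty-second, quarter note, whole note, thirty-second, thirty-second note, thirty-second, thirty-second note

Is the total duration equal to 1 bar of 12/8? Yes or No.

No

One bar of 12/8 = 48 thirty-second notes.
Express everything in thirty-second notes: thirty-second = 1; quarter note = 8; whole note = 32; thirty-second = 1; thirty-second note = 1; thirty-second = 1; thirty-second note = 1.
Total: 1 + 8 + 32 + 1 + 1 + 1 + 1 = 45.
45 falls short of 48, so the answer is No.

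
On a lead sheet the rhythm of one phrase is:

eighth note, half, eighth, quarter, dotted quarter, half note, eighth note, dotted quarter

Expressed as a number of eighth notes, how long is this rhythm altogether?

In eighth notes: eighth note = 1; half = 4; eighth = 1; quarter = 2; dotted quarter = 3; half note = 4; eighth note = 1; dotted quarter = 3.
Total: 1 + 4 + 1 + 2 + 3 + 4 + 1 + 3 = 19 eighth notes.

19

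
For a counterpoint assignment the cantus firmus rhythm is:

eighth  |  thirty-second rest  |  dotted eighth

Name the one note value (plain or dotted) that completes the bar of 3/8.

thirty-second note

The bar of 3/8 = 12 thirty-second notes.
In thirty-second notes: eighth = 4; thirty-second rest = 1; dotted eighth = 6.
Total: 4 + 1 + 6 = 11.
Remaining: 12 − 11 = 1 thirty-second note, which is a thirty-second note.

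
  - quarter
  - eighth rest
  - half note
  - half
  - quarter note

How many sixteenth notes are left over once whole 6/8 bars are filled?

One bar of 6/8 = 6 eighth notes.
Convert each value to eighth notes: quarter = 2; eighth rest = 1; half note = 4; half = 4; quarter note = 2.
Total: 2 + 1 + 4 + 4 + 2 = 13.
13 ÷ 6 = 2 complete bars with 1 eighth note remaining = 2 sixteenth notes.

2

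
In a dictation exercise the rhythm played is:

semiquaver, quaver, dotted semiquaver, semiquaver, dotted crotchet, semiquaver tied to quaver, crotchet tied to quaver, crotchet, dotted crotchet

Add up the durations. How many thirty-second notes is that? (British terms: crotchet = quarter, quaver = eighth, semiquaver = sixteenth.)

Working in thirty-second notes: semiquaver = 2; quaver = 4; dotted semiquaver = 3; semiquaver = 2; dotted crotchet = 12; semiquaver tied to quaver (semiquaver + quaver) = 6; crotchet tied to quaver (crotchet + quaver) = 12; crotchet = 8; dotted crotchet = 12.
Total: 2 + 4 + 3 + 2 + 12 + 6 + 12 + 8 + 12 = 61 thirty-second notes.

61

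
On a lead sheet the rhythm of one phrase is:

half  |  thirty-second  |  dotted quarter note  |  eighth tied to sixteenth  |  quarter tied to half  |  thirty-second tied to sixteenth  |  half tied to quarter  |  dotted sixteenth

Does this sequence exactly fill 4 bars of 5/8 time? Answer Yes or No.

One bar of 5/8 = 20 thirty-second notes, so 4 bars = 80.
Express everything in thirty-second notes: half = 16; thirty-second = 1; dotted quarter note = 12; eighth tied to sixteenth (eighth + sixteenth) = 6; quarter tied to half (quarter + half) = 24; thirty-second tied to sixteenth (thirty-second + sixteenth) = 3; half tied to quarter (half + quarter) = 24; dotted sixteenth = 3.
Altogether 16 + 1 + 12 + 6 + 24 + 3 + 24 + 3 = 89.
89 exceeds 80, so the answer is No.

No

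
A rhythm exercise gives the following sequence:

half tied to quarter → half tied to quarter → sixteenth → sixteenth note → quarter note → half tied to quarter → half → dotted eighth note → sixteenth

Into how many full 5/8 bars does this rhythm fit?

5

One bar of 5/8 = 10 sixteenth notes.
Express everything in sixteenth notes: half tied to quarter (half + quarter) = 12; half tied to quarter (half + quarter) = 12; sixteenth = 1; sixteenth note = 1; quarter note = 4; half tied to quarter (half + quarter) = 12; half = 8; dotted eighth note = 3; sixteenth = 1.
Altogether 12 + 12 + 1 + 1 + 4 + 12 + 8 + 3 + 1 = 54.
54 ÷ 10 = 5 complete bars with 4 left over.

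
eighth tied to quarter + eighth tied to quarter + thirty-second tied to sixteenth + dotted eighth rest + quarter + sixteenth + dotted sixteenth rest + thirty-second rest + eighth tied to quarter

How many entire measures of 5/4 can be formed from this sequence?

One bar of 5/4 = 40 thirty-second notes.
Convert each value to thirty-second notes: eighth tied to quarter (eighth + quarter) = 12; eighth tied to quarter (eighth + quarter) = 12; thirty-second tied to sixteenth (thirty-second + sixteenth) = 3; dotted eighth rest = 6; quarter = 8; sixteenth = 2; dotted sixteenth rest = 3; thirty-second rest = 1; eighth tied to quarter (eighth + quarter) = 12.
Altogether 12 + 12 + 3 + 6 + 8 + 2 + 3 + 1 + 12 = 59.
59 ÷ 40 = 1 complete bar with 19 left over.

1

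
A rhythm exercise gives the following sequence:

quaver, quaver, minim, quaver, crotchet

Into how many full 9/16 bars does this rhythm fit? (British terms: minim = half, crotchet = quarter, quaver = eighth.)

2

One bar of 9/16 = 9 sixteenth notes.
Each duration in sixteenth notes: quaver = 2; quaver = 2; minim = 8; quaver = 2; crotchet = 4.
Adding: 2 + 2 + 8 + 2 + 4 = 18.
18 ÷ 9 = 2 complete bars with 0 left over.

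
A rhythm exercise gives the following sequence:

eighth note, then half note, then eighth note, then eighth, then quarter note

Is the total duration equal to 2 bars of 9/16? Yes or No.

One bar of 9/16 = 9 sixteenth notes, so 2 bars = 18.
Convert each value to sixteenth notes: eighth note = 2; half note = 8; eighth note = 2; eighth = 2; quarter note = 4.
Adding: 2 + 8 + 2 + 2 + 4 = 18.
18 equals 18, so the answer is Yes.

Yes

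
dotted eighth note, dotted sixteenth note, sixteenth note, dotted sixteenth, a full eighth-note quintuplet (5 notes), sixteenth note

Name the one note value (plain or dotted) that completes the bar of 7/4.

The bar of 7/4 = 56 thirty-second notes.
Each duration in thirty-second notes: dotted eighth note = 6; dotted sixteenth note = 3; sixteenth note = 2; dotted sixteenth = 3; a full eighth-note quintuplet (5 notes) (five quintuplet eighths span one half) = 16; sixteenth note = 2.
Sum: 6 + 3 + 2 + 3 + 16 + 2 = 32.
Remaining: 56 − 32 = 24 thirty-second notes, which is a dotted half note.

dotted half note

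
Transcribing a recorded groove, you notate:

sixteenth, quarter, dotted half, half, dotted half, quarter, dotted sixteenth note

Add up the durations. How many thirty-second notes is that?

Working in thirty-second notes: sixteenth = 2; quarter = 8; dotted half = 24; half = 16; dotted half = 24; quarter = 8; dotted sixteenth note = 3.
Adding: 2 + 8 + 24 + 16 + 24 + 8 + 3 = 85 thirty-second notes.

85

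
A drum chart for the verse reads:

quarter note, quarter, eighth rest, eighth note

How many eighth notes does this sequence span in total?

6

In eighth notes: quarter note = 2; quarter = 2; eighth rest = 1; eighth note = 1.
Sum: 2 + 2 + 1 + 1 = 6 eighth notes.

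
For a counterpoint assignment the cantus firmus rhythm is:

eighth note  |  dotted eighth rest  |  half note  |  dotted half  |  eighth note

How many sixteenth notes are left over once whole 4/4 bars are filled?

One bar of 4/4 = 16 sixteenth notes.
In sixteenth notes: eighth note = 2; dotted eighth rest = 3; half note = 8; dotted half = 12; eighth note = 2.
Altogether 2 + 3 + 8 + 12 + 2 = 27.
27 ÷ 16 = 1 complete bar with 11 sixteenth notes remaining.

11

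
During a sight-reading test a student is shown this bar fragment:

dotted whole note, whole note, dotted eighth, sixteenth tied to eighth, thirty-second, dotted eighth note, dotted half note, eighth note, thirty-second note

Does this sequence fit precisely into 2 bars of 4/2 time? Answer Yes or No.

One bar of 4/2 = 64 thirty-second notes, so 2 bars = 128.
In thirty-second notes: dotted whole note = 48; whole note = 32; dotted eighth = 6; sixteenth tied to eighth (sixteenth + eighth) = 6; thirty-second = 1; dotted eighth note = 6; dotted half note = 24; eighth note = 4; thirty-second note = 1.
Altogether 48 + 32 + 6 + 6 + 1 + 6 + 24 + 4 + 1 = 128.
128 equals 128, so the answer is Yes.

Yes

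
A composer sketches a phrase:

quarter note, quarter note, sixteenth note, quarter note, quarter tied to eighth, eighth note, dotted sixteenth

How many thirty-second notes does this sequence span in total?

45

Convert each value to thirty-second notes: quarter note = 8; quarter note = 8; sixteenth note = 2; quarter note = 8; quarter tied to eighth (quarter + eighth) = 12; eighth note = 4; dotted sixteenth = 3.
Altogether 8 + 8 + 2 + 8 + 12 + 4 + 3 = 45 thirty-second notes.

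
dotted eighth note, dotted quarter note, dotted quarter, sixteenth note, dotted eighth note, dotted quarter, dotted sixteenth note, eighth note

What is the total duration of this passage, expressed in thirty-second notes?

Each duration in thirty-second notes: dotted eighth note = 6; dotted quarter note = 12; dotted quarter = 12; sixteenth note = 2; dotted eighth note = 6; dotted quarter = 12; dotted sixteenth note = 3; eighth note = 4.
Total: 6 + 12 + 12 + 2 + 6 + 12 + 3 + 4 = 57 thirty-second notes.

57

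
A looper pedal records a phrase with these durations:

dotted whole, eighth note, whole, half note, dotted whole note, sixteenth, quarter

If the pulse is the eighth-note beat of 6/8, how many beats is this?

39.5

One eighth-note beat = 2 sixteenth notes.
Convert each value to sixteenth notes: dotted whole = 24; eighth note = 2; whole = 16; half note = 8; dotted whole note = 24; sixteenth = 1; quarter = 4.
Sum: 24 + 2 + 16 + 8 + 24 + 1 + 4 = 79.
79 ÷ 2 = 39.5 beats.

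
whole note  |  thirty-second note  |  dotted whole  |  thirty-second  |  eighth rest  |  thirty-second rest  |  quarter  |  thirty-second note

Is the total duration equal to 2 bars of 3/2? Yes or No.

Yes

One bar of 3/2 = 48 thirty-second notes, so 2 bars = 96.
Working in thirty-second notes: whole note = 32; thirty-second note = 1; dotted whole = 48; thirty-second = 1; eighth rest = 4; thirty-second rest = 1; quarter = 8; thirty-second note = 1.
Sum: 32 + 1 + 48 + 1 + 4 + 1 + 8 + 1 = 96.
96 equals 96, so the answer is Yes.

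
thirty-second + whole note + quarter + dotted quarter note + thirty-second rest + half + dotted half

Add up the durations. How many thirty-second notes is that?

94

Each duration in thirty-second notes: thirty-second = 1; whole note = 32; quarter = 8; dotted quarter note = 12; thirty-second rest = 1; half = 16; dotted half = 24.
Total: 1 + 32 + 8 + 12 + 1 + 16 + 24 = 94 thirty-second notes.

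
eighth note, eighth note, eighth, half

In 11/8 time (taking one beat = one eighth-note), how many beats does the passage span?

7

One eighth-note beat = 2 sixteenth notes.
Express everything in sixteenth notes: eighth note = 2; eighth note = 2; eighth = 2; half = 8.
Total: 2 + 2 + 2 + 8 = 14.
14 ÷ 2 = 7 beats.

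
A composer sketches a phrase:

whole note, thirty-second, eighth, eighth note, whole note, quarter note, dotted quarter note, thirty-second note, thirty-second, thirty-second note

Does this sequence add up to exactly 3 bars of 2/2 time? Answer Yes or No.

One bar of 2/2 = 32 thirty-second notes, so 3 bars = 96.
Convert each value to thirty-second notes: whole note = 32; thirty-second = 1; eighth = 4; eighth note = 4; whole note = 32; quarter note = 8; dotted quarter note = 12; thirty-second note = 1; thirty-second = 1; thirty-second note = 1.
Sum: 32 + 1 + 4 + 4 + 32 + 8 + 12 + 1 + 1 + 1 = 96.
96 equals 96, so the answer is Yes.

Yes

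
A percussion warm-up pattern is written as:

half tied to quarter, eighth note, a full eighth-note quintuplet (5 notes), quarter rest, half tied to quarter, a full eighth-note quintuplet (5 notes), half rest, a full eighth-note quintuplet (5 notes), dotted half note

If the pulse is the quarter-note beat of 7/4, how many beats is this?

18.5

One quarter-note beat = 2 eighth notes.
Express everything in eighth notes: half tied to quarter (half + quarter) = 6; eighth note = 1; a full eighth-note quintuplet (5 notes) (five quintuplet eighths span one half) = 4; quarter rest = 2; half tied to quarter (half + quarter) = 6; a full eighth-note quintuplet (5 notes) (five quintuplet eighths span one half) = 4; half rest = 4; a full eighth-note quintuplet (5 notes) (five quintuplet eighths span one half) = 4; dotted half note = 6.
Sum: 6 + 1 + 4 + 2 + 6 + 4 + 4 + 4 + 6 = 37.
37 ÷ 2 = 18.5 beats.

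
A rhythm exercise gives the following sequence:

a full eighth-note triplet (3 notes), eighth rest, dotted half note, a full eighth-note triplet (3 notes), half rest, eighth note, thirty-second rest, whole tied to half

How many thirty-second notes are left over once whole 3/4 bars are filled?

One bar of 3/4 = 24 thirty-second notes.
Working in thirty-second notes: a full eighth-note triplet (3 notes) (three triplet eighths span one quarter) = 8; eighth rest = 4; dotted half note = 24; a full eighth-note triplet (3 notes) (three triplet eighths span one quarter) = 8; half rest = 16; eighth note = 4; thirty-second rest = 1; whole tied to half (whole + half) = 48.
Total: 8 + 4 + 24 + 8 + 16 + 4 + 1 + 48 = 113.
113 ÷ 24 = 4 complete bars with 17 thirty-second notes remaining.

17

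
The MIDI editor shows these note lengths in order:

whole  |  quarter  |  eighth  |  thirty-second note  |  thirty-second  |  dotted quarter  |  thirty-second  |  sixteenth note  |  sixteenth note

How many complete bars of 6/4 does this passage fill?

1

One bar of 6/4 = 48 thirty-second notes.
Each duration in thirty-second notes: whole = 32; quarter = 8; eighth = 4; thirty-second note = 1; thirty-second = 1; dotted quarter = 12; thirty-second = 1; sixteenth note = 2; sixteenth note = 2.
Total: 32 + 8 + 4 + 1 + 1 + 12 + 1 + 2 + 2 = 63.
63 ÷ 48 = 1 complete bar with 15 left over.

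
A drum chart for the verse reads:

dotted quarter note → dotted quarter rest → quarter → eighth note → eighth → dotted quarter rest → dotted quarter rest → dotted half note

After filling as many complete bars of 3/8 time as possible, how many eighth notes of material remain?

One bar of 3/8 = 3 eighth notes.
Each duration in eighth notes: dotted quarter note = 3; dotted quarter rest = 3; quarter = 2; eighth note = 1; eighth = 1; dotted quarter rest = 3; dotted quarter rest = 3; dotted half note = 6.
Sum: 3 + 3 + 2 + 1 + 1 + 3 + 3 + 6 = 22.
22 ÷ 3 = 7 complete bars with 1 eighth note remaining.

1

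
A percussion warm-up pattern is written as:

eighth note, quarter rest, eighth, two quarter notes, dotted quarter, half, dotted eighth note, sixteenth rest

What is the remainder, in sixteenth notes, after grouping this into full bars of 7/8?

6

One bar of 7/8 = 14 sixteenth notes.
Working in sixteenth notes: eighth note = 2; quarter rest = 4; eighth = 2; quarter note = 4; quarter note = 4; dotted quarter = 6; half = 8; dotted eighth note = 3; sixteenth rest = 1.
Sum: 2 + 4 + 2 + 4 + 4 + 6 + 8 + 3 + 1 = 34.
34 ÷ 14 = 2 complete bars with 6 sixteenth notes remaining.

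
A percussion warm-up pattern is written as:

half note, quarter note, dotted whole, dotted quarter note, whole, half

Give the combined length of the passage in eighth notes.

In eighth notes: half note = 4; quarter note = 2; dotted whole = 12; dotted quarter note = 3; whole = 8; half = 4.
Altogether 4 + 2 + 12 + 3 + 8 + 4 = 33 eighth notes.

33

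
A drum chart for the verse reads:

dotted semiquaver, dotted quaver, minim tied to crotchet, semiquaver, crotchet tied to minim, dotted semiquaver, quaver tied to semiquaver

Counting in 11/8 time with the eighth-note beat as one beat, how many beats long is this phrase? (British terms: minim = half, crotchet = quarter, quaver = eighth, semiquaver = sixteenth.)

One eighth-note beat = 4 thirty-second notes.
Express everything in thirty-second notes: dotted semiquaver = 3; dotted quaver = 6; minim tied to crotchet (minim + crotchet) = 24; semiquaver = 2; crotchet tied to minim (crotchet + minim) = 24; dotted semiquaver = 3; quaver tied to semiquaver (quaver + semiquaver) = 6.
Sum: 3 + 6 + 24 + 2 + 24 + 3 + 6 = 68.
68 ÷ 4 = 17 beats.

17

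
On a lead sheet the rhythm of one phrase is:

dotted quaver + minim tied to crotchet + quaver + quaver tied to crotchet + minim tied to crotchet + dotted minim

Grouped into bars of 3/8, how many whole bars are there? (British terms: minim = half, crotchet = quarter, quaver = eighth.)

7

One bar of 3/8 = 6 sixteenth notes.
Convert each value to sixteenth notes: dotted quaver = 3; minim tied to crotchet (minim + crotchet) = 12; quaver = 2; quaver tied to crotchet (quaver + crotchet) = 6; minim tied to crotchet (minim + crotchet) = 12; dotted minim = 12.
Sum: 3 + 12 + 2 + 6 + 12 + 12 = 47.
47 ÷ 6 = 7 complete bars with 5 left over.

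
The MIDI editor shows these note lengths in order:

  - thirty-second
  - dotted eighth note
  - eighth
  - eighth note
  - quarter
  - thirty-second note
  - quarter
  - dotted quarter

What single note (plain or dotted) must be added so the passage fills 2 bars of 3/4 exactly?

2 bars of 3/4 = 48 thirty-second notes.
In thirty-second notes: thirty-second = 1; dotted eighth note = 6; eighth = 4; eighth note = 4; quarter = 8; thirty-second note = 1; quarter = 8; dotted quarter = 12.
Sum: 1 + 6 + 4 + 4 + 8 + 1 + 8 + 12 = 44.
Remaining: 48 − 44 = 4 thirty-second notes, which is a eighth note.

eighth note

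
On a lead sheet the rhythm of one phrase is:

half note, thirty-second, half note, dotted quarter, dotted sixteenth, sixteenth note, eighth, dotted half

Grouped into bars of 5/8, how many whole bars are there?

One bar of 5/8 = 20 thirty-second notes.
Express everything in thirty-second notes: half note = 16; thirty-second = 1; half note = 16; dotted quarter = 12; dotted sixteenth = 3; sixteenth note = 2; eighth = 4; dotted half = 24.
Sum: 16 + 1 + 16 + 12 + 3 + 2 + 4 + 24 = 78.
78 ÷ 20 = 3 complete bars with 18 left over.

3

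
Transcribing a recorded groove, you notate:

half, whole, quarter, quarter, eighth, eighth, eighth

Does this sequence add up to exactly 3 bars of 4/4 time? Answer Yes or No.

No

One bar of 4/4 = 8 eighth notes, so 3 bars = 24.
Working in eighth notes: half = 4; whole = 8; quarter = 2; quarter = 2; eighth = 1; eighth = 1; eighth = 1.
Total: 4 + 8 + 2 + 2 + 1 + 1 + 1 = 19.
19 falls short of 24, so the answer is No.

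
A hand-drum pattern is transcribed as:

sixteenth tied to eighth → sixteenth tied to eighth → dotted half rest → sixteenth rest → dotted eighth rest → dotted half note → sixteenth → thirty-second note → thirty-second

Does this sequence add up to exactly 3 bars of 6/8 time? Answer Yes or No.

One bar of 6/8 = 24 thirty-second notes, so 3 bars = 72.
Working in thirty-second notes: sixteenth tied to eighth (sixteenth + eighth) = 6; sixteenth tied to eighth (sixteenth + eighth) = 6; dotted half rest = 24; sixteenth rest = 2; dotted eighth rest = 6; dotted half note = 24; sixteenth = 2; thirty-second note = 1; thirty-second = 1.
Adding: 6 + 6 + 24 + 2 + 6 + 24 + 2 + 1 + 1 = 72.
72 equals 72, so the answer is Yes.

Yes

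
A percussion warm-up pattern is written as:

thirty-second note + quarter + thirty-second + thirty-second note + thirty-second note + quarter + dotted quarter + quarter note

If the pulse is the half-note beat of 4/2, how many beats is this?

2.5

One half-note beat = 16 thirty-second notes.
Convert each value to thirty-second notes: thirty-second note = 1; quarter = 8; thirty-second = 1; thirty-second note = 1; thirty-second note = 1; quarter = 8; dotted quarter = 12; quarter note = 8.
Total: 1 + 8 + 1 + 1 + 1 + 8 + 12 + 8 = 40.
40 ÷ 16 = 2.5 beats.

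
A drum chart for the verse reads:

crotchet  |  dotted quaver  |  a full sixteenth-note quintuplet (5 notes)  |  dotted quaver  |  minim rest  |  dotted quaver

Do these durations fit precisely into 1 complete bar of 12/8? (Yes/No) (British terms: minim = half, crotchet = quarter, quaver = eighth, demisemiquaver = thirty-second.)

One bar of 12/8 = 24 sixteenth notes.
Working in sixteenth notes: crotchet = 4; dotted quaver = 3; a full sixteenth-note quintuplet (5 notes) (five quintuplet sixteenths span one quarter) = 4; dotted quaver = 3; minim rest = 8; dotted quaver = 3.
Adding: 4 + 3 + 4 + 3 + 8 + 3 = 25.
25 exceeds 24, so the answer is No.

No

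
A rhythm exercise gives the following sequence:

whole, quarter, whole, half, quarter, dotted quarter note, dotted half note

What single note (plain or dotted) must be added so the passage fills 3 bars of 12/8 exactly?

3 bars of 12/8 = 36 eighth notes.
Convert each value to eighth notes: whole = 8; quarter = 2; whole = 8; half = 4; quarter = 2; dotted quarter note = 3; dotted half note = 6.
Sum: 8 + 2 + 8 + 4 + 2 + 3 + 6 = 33.
Remaining: 36 − 33 = 3 eighth notes, which is a dotted quarter note.

dotted quarter note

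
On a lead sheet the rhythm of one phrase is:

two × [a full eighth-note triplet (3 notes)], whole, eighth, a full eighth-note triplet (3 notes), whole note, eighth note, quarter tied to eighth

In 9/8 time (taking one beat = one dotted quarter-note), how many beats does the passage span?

9

One dotted quarter-note beat = 3 eighth notes.
In eighth notes: a full eighth-note triplet (3 notes) (three triplet eighths span one quarter) = 2; a full eighth-note triplet (3 notes) (three triplet eighths span one quarter) = 2; whole = 8; eighth = 1; a full eighth-note triplet (3 notes) (three triplet eighths span one quarter) = 2; whole note = 8; eighth note = 1; quarter tied to eighth (quarter + eighth) = 3.
Adding: 2 + 2 + 8 + 1 + 2 + 8 + 1 + 3 = 27.
27 ÷ 3 = 9 beats.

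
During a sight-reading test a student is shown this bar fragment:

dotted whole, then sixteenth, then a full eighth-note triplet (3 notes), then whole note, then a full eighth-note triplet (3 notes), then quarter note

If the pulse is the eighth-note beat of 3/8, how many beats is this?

One eighth-note beat = 2 sixteenth notes.
Convert each value to sixteenth notes: dotted whole = 24; sixteenth = 1; a full eighth-note triplet (3 notes) (three triplet eighths span one quarter) = 4; whole note = 16; a full eighth-note triplet (3 notes) (three triplet eighths span one quarter) = 4; quarter note = 4.
Total: 24 + 1 + 4 + 16 + 4 + 4 = 53.
53 ÷ 2 = 26.5 beats.

26.5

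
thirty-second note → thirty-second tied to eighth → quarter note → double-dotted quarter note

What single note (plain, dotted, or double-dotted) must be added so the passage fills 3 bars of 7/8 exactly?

double-dotted whole note

3 bars of 7/8 = 84 thirty-second notes.
Convert each value to thirty-second notes: thirty-second note = 1; thirty-second tied to eighth (thirty-second + eighth) = 5; quarter note = 8; double-dotted quarter note = 14.
Total: 1 + 5 + 8 + 14 = 28.
Remaining: 84 − 28 = 56 thirty-second notes, which is a double-dotted whole note.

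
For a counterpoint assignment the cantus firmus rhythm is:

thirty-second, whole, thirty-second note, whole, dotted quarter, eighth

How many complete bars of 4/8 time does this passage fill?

5

One bar of 4/8 = 16 thirty-second notes.
Express everything in thirty-second notes: thirty-second = 1; whole = 32; thirty-second note = 1; whole = 32; dotted quarter = 12; eighth = 4.
Adding: 1 + 32 + 1 + 32 + 12 + 4 = 82.
82 ÷ 16 = 5 complete bars with 2 left over.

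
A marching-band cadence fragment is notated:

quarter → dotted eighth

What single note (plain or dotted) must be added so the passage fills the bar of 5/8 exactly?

dotted eighth note

The bar of 5/8 = 10 sixteenth notes.
Working in sixteenth notes: quarter = 4; dotted eighth = 3.
Total: 4 + 3 = 7.
Remaining: 10 − 7 = 3 sixteenth notes, which is a dotted eighth note.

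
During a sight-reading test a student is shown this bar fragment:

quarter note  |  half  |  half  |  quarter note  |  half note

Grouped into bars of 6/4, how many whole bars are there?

1

One bar of 6/4 = 6 quarter notes.
Working in quarter notes: quarter note = 1; half = 2; half = 2; quarter note = 1; half note = 2.
Sum: 1 + 2 + 2 + 1 + 2 = 8.
8 ÷ 6 = 1 complete bar with 2 left over.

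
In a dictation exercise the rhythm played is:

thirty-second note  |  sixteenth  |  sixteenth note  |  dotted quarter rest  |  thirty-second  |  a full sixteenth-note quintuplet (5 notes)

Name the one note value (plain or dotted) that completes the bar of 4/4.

dotted eighth note

The bar of 4/4 = 32 thirty-second notes.
Working in thirty-second notes: thirty-second note = 1; sixteenth = 2; sixteenth note = 2; dotted quarter rest = 12; thirty-second = 1; a full sixteenth-note quintuplet (5 notes) (five quintuplet sixteenths span one quarter) = 8.
Altogether 1 + 2 + 2 + 12 + 1 + 8 = 26.
Remaining: 32 − 26 = 6 thirty-second notes, which is a dotted eighth note.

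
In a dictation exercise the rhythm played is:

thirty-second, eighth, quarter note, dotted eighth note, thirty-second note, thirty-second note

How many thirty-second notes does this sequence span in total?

21

Each duration in thirty-second notes: thirty-second = 1; eighth = 4; quarter note = 8; dotted eighth note = 6; thirty-second note = 1; thirty-second note = 1.
Total: 1 + 4 + 8 + 6 + 1 + 1 = 21 thirty-second notes.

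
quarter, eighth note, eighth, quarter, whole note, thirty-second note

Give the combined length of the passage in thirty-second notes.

57

In thirty-second notes: quarter = 8; eighth note = 4; eighth = 4; quarter = 8; whole note = 32; thirty-second note = 1.
Altogether 8 + 4 + 4 + 8 + 32 + 1 = 57 thirty-second notes.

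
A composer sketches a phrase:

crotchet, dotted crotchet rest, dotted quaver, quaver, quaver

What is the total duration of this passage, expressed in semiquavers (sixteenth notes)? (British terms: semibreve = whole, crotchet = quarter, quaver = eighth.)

Convert each value to sixteenth notes: crotchet = 4; dotted crotchet rest = 6; dotted quaver = 3; quaver = 2; quaver = 2.
Sum: 4 + 6 + 3 + 2 + 2 = 17 sixteenth notes.

17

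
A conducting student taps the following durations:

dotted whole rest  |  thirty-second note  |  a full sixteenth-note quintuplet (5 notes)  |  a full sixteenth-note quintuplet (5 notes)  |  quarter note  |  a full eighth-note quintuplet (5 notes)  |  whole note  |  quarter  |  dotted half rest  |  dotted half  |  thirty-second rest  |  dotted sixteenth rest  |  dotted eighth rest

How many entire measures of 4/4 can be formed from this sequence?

One bar of 4/4 = 32 thirty-second notes.
Express everything in thirty-second notes: dotted whole rest = 48; thirty-second note = 1; a full sixteenth-note quintuplet (5 notes) (five quintuplet sixteenths span one quarter) = 8; a full sixteenth-note quintuplet (5 notes) (five quintuplet sixteenths span one quarter) = 8; quarter note = 8; a full eighth-note quintuplet (5 notes) (five quintuplet eighths span one half) = 16; whole note = 32; quarter = 8; dotted half rest = 24; dotted half = 24; thirty-second rest = 1; dotted sixteenth rest = 3; dotted eighth rest = 6.
Altogether 48 + 1 + 8 + 8 + 8 + 16 + 32 + 8 + 24 + 24 + 1 + 3 + 6 = 187.
187 ÷ 32 = 5 complete bars with 27 left over.

5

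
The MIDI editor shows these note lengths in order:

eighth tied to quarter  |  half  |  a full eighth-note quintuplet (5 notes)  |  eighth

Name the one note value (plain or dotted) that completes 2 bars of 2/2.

half note

2 bars of 2/2 = 16 eighth notes.
Each duration in eighth notes: eighth tied to quarter (eighth + quarter) = 3; half = 4; a full eighth-note quintuplet (5 notes) (five quintuplet eighths span one half) = 4; eighth = 1.
Total: 3 + 4 + 4 + 1 = 12.
Remaining: 16 − 12 = 4 eighth notes, which is a half note.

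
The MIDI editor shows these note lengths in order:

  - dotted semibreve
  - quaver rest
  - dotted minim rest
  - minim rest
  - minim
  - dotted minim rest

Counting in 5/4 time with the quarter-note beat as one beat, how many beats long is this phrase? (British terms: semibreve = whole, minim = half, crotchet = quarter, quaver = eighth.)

16.5

One quarter-note beat = 2 eighth notes.
Convert each value to eighth notes: dotted semibreve = 12; quaver rest = 1; dotted minim rest = 6; minim rest = 4; minim = 4; dotted minim rest = 6.
Altogether 12 + 1 + 6 + 4 + 4 + 6 = 33.
33 ÷ 2 = 16.5 beats.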